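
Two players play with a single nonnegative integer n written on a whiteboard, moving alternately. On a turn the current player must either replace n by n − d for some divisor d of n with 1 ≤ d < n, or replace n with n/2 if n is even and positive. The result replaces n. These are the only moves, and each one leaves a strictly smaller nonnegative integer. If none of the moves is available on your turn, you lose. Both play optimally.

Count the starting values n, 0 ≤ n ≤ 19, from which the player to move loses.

Label each position W (a win for the player to move) or L (a loss). A position with no legal move is L; any other position is W exactly when some move reaches an L, and L when every move reaches a W.
n=0: no move → L
n=1: no move → L
n=2: reaches L-position 1 → W
n=3: only reaches 2(W), which is W → L
n=4: reaches L-position 3 → W
n=5: only reaches 4(W), which is W → L
n=6: reaches L-position 3 → W
n=7: only reaches 6(W), which is W → L
n=8: reaches L-position 7 → W
n=9: only reaches 6(W), 8(W), all W → L
n=10: reaches L-position 5 → W
n=11: only reaches 10(W), which is W → L
n=12: reaches L-position 9 → W
n=13: only reaches 12(W), which is W → L
n=14: reaches L-position 7 → W
n=15: only reaches 10(W), 12(W), 14(W), all W → L
n=16: reaches L-position 15 → W
n=17: only reaches 16(W), which is W → L
n=18: reaches L-position 9 → W
n=19: only reaches 18(W), which is W → L
L entries with 0 ≤ n ≤ 19: n = 0, 1, 3, 5, 7, 9, 11, 13, 15, 17, 19; that makes 11.

11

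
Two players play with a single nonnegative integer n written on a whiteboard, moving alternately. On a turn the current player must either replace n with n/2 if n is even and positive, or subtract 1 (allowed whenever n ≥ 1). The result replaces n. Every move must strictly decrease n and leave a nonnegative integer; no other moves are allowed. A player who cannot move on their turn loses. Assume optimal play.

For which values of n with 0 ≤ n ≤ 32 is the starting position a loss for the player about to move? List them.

0, 2, 5, 7, 9, 11, 13, 15, 17, 19, 21, 23, 25, 27, 29, 31

Compute win/loss labels from the base case upward. A position with no move is L. Any other position is W if it can reach an L in one move, else L.
n=0: no move → L
n=1: reaches L-position 0 → W
n=2: only reaches 1(W), which is W → L
n=3: reaches L-position 2 → W
n=4: reaches L-position 2 → W
n=5: only reaches 4(W), which is W → L
n=6: reaches L-position 5 → W
n=7: only reaches 6(W), which is W → L
n=8: reaches L-position 7 → W
n=9: only reaches 8(W), which is W → L
n=10: reaches L-position 5 → W
n=11: only reaches 10(W), which is W → L
n=12: reaches L-position 11 → W
n=13: only reaches 12(W), which is W → L
n=14: reaches L-position 7 → W
n=15: only reaches 14(W), which is W → L
n=16: reaches L-position 15 → W
n=17: only reaches 16(W), which is W → L
n=18: reaches L-position 9 → W
n=19: only reaches 18(W), which is W → L
n=20: reaches L-position 19 → W
n=21: only reaches 20(W), which is W → L
n=22: reaches L-position 11 → W
n=23: only reaches 22(W), which is W → L
n=24: reaches L-position 23 → W
n=25: only reaches 24(W), which is W → L
n=26: reaches L-position 13 → W
n=27: only reaches 26(W), which is W → L
n=28: reaches L-position 27 → W
n=29: only reaches 28(W), which is W → L
n=30: reaches L-position 15 → W
n=31: only reaches 30(W), which is W → L
n=32: reaches L-position 31 → W
Reading off the rows marked L gives the requested list; there are 16 such values of n.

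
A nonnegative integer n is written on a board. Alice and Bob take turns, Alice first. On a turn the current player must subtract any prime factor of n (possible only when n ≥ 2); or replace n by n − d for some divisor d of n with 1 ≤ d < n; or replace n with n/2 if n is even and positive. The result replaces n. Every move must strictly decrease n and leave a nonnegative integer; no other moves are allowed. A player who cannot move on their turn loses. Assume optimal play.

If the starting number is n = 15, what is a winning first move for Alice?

Label each position W (a win for the player to move) or L (a loss). A position with no legal move is L; any other position is W exactly when some move reaches an L, and L when every move reaches a W.
n=0: no move → L
n=1: no move → L
n=2: can move to 0, which is L ⇒ W
n=3: can move to 0, which is L ⇒ W
n=4: moves to 2(W), 3(W); every one is W ⇒ L
n=5: can move to 0, which is L ⇒ W
n=6: can move to 4, which is L ⇒ W
n=7: can move to 0, which is L ⇒ W
n=8: can move to 4, which is L ⇒ W
n=9: moves to 6(W), 8(W); every one is W ⇒ L
n=10: can move to 9, which is L ⇒ W
n=11: can move to 0, which is L ⇒ W
n=12: can move to 9, which is L ⇒ W
n=13: can move to 0, which is L ⇒ W
n=14: moves to 7(W), 12(W), 13(W); every one is W ⇒ L
n=15: can move to 14, which is L ⇒ W
From 15, the L positions reachable in one move are: 14.

Move to 14.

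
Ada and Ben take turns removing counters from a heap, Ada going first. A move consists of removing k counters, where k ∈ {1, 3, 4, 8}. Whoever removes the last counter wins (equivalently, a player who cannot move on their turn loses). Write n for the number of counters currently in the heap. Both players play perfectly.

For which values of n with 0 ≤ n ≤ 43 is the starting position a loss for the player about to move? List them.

Use the standard recursion: the mover loses at a terminal position; elsewhere, the mover wins exactly when some move hands the opponent an L position.
n=0: no move → L
n=1: →0(L), so W
n=2: →1(W) only, which is W, so L
n=3: →2(L), so W
n=4: →0(L), so W
n=5: →2(L), so W
n=6: →2(L), so W
n=7: →6(W), 4(W), 3(W) — all W, so L
n=8: →7(L), so W
n=9: →8(W), 6(W), 5(W), 1(W) — all W, so L
n=10: →9(L), so W
n=11: →7(L), so W
n=12: →9(L), so W
n=13: →9(L), so W
n=14: →13(W), 11(W), 10(W), 6(W) — all W, so L
n=15: →14(L), so W
n=16: →15(W), 13(W), 12(W), 8(W) — all W, so L
n=17: →16(L), so W
n=18: →14(L), so W
n=19: →16(L), so W
n=20: →16(L), so W
n=21: →20(W), 18(W), 17(W), 13(W) — all W, so L
n=22: →21(L), so W
n=23: →22(W), 20(W), 19(W), 15(W) — all W, so L
n=24: →23(L), so W
n=25: →21(L), so W
n=26: →23(L), so W
n=27: →23(L), so W
n=28: →27(W), 25(W), 24(W), 20(W) — all W, so L
n=29: →28(L), so W
n=30: →29(W), 27(W), 26(W), 22(W) — all W, so L
n=31: →30(L), so W
n=32: →28(L), so W
n=33: →30(L), so W
n=34: →30(L), so W
n=35: →34(W), 32(W), 31(W), 27(W) — all W, so L
n=36: →35(L), so W
n=37: →36(W), 34(W), 33(W), 29(W) — all W, so L
n=38: →37(L), so W
n=39: →35(L), so W
n=40: →37(L), so W
n=41: →37(L), so W
n=42: →41(W), 39(W), 38(W), 34(W) — all W, so L
n=43: →42(L), so W
The losing starting values of n are exactly the entries labelled L in this table (13 of them).

0, 2, 7, 9, 14, 16, 21, 23, 28, 30, 35, 37, 42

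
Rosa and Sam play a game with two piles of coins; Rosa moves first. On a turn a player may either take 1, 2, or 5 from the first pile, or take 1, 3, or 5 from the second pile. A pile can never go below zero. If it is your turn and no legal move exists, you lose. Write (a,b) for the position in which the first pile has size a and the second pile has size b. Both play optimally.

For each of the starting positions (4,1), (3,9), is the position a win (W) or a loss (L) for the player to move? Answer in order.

(4,1): L, (3,9): W

Work bottom-up. With no move the player to move loses. Otherwise the position is W if at least one move leads to an L position for the opponent, and L if every move leads to a W.
No move ever increases a pile, so every position that can arise here has a ≤ 4 and b ≤ 9; it is enough to label the cells with 0 ≤ a ≤ 4 and 0 ≤ b ≤ 9.
Every move lowers a or b (never raises either), so fill the grid row by row in increasing a, and left to right within a row: each cell's successors are then already labelled.
      b=0  b=1  b=2  b=3  b=4  b=5  b=6  b=7  b=8  b=9
a=0:    L    W    L    W    L    W    L    W    L    W
a=1:    W    L    W    L    W    L    W    L    W    L
a=2:    W    W    W    W    W    W    W    W    W    W
a=3:    L    W    L    W    L    W    L    W    L    W
a=4:    W    L    W    L    W    L    W    L    W    L
Cells with no legal move (terminal, hence L): (0,0).
The remaining L cells, each justified by listing all of its moves:
(0,2): →(0,1)(W) only, which is W, so L
(0,4): →(0,3)(W), (0,1)(W) — all W, so L
(0,6): →(0,5)(W), (0,3)(W), (0,1)(W) — all W, so L
(0,8): →(0,7)(W), (0,5)(W), (0,3)(W) — all W, so L
(1,1): →(0,1)(W), (1,0)(W) — all W, so L
(1,3): →(0,3)(W), (1,2)(W), (1,0)(W) — all W, so L
(1,5): →(0,5)(W), (1,4)(W), (1,2)(W), (1,0)(W) — all W, so L
(1,7): →(0,7)(W), (1,6)(W), (1,4)(W), (1,2)(W) — all W, so L
(1,9): →(0,9)(W), (1,8)(W), (1,6)(W), (1,4)(W) — all W, so L
(3,0): →(2,0)(W), (1,0)(W) — all W, so L
(3,2): →(2,2)(W), (1,2)(W), (3,1)(W) — all W, so L
(3,4): →(2,4)(W), (1,4)(W), (3,3)(W), (3,1)(W) — all W, so L
(3,6): →(2,6)(W), (1,6)(W), (3,5)(W), (3,3)(W), (3,1)(W) — all W, so L
(3,8): →(2,8)(W), (1,8)(W), (3,7)(W), (3,5)(W), (3,3)(W) — all W, so L
(4,1): →(3,1)(W), (2,1)(W), (4,0)(W) — all W, so L
(4,3): →(3,3)(W), (2,3)(W), (4,2)(W), (4,0)(W) — all W, so L
(4,5): →(3,5)(W), (2,5)(W), (4,4)(W), (4,2)(W), (4,0)(W) — all W, so L
(4,7): →(3,7)(W), (2,7)(W), (4,6)(W), (4,4)(W), (4,2)(W) — all W, so L
(4,9): →(3,9)(W), (2,9)(W), (4,8)(W), (4,6)(W), (4,4)(W) — all W, so L
Every other cell has at least one move into one of the L cells above, so it is W.
(4,1): one of the L cells justified above, so L
(3,9): the move to (1,9) reaches an L cell, so W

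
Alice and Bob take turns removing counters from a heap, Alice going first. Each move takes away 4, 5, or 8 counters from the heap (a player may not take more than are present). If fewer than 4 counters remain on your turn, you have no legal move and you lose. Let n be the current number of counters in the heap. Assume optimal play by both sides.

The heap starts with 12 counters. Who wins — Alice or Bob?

Work bottom-up. With no move the player to move loses. Otherwise the position is W if at least one move leads to an L position for the opponent, and L if every move leads to a W.
n=0: no move → L
n=1: no move → L
n=2: no move → L
n=3: no move → L
n=4: W (go to 0, an L position)
n=5: W (go to 1, an L position)
n=6: W (go to 2, an L position)
n=7: W (go to 3, an L position)
n=8: W (go to 3, an L position)
n=9: W (go to 1, an L position)
n=10: W (go to 2, an L position)
n=11: W (go to 3, an L position)
n=12: L (options 8(W), 7(W), 4(W) are all W)
The starting position 12 is L: whatever Alice does, the opponent receives a W position.

Bob wins.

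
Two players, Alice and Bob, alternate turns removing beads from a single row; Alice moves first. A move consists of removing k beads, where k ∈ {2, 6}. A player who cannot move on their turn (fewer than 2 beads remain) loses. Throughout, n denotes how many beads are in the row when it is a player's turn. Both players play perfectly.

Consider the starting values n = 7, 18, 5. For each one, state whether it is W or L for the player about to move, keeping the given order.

Work bottom-up. With no move the player to move loses. Otherwise the position is W if at least one move leads to an L position for the opponent, and L if every move leads to a W.
n=0: no move → L
n=1: no move → L
n=2: →0(L), so W
n=3: →1(L), so W
n=4: →2(W) only, which is W, so L
n=5: →3(W) only, which is W, so L
n=6: →4(L), so W
n=7: →5(L), so W
n=8: →6(W), 2(W) — all W, so L
n=9: →7(W), 3(W) — all W, so L
n=10: →8(L), so W
n=11: →9(L), so W
n=12: →10(W), 6(W) — all W, so L
n=13: →11(W), 7(W) — all W, so L
n=14: →12(L), so W
n=15: →13(L), so W
n=16: →14(W), 10(W) — all W, so L
n=17: →15(W), 11(W) — all W, so L
n=18: →16(L), so W

7: W, 18: W, 5: L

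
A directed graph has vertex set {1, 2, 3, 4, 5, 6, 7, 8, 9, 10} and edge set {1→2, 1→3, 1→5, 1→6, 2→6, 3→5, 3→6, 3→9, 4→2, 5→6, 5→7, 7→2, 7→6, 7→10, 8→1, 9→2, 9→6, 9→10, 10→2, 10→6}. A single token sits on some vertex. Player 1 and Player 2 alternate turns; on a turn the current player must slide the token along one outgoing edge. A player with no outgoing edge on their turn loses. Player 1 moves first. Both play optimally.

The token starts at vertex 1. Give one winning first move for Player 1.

Move to 6.

Build the W/L table. Terminal = L. A non-terminal position is W if it has a move to some L; otherwise it is L.
Every edge goes from a vertex to one that appears earlier in the order 6, 2, 10, 9, 7, 4, 5, 3, 1, 8, so processing vertices in that order labels each vertex after all of its successors.
6: no outgoing edge → L
2: W (go to 6, an L position)
10: W (go to 6, an L position)
9: W (go to 6, an L position)
7: W (go to 6, an L position)
4: L (sole option 2(W) is W)
5: W (go to 6, an L position)
3: W (go to 6, an L position)
1: W (go to 6, an L position)
8: L (sole option 1(W) is W)
From 1, the L positions reachable in one move are: 6.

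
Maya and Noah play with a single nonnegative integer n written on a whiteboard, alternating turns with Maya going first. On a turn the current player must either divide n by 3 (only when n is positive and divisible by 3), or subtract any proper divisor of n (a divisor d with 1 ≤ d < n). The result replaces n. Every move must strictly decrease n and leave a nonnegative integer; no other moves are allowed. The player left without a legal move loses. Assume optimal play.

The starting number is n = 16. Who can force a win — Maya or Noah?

Use the standard recursion: the mover loses at a terminal position; elsewhere, the mover wins exactly when some move hands the opponent an L position.
n=0: no move → L
n=1: no move → L
n=2: reaches L-position 1 → W
n=3: reaches L-position 1 → W
n=4: only reaches 2(W), 3(W), all W → L
n=5: reaches L-position 4 → W
n=6: reaches L-position 4 → W
n=7: only reaches 6(W), which is W → L
n=8: reaches L-position 4 → W
n=9: only reaches 3(W), 6(W), 8(W), all W → L
n=10: reaches L-position 9 → W
n=11: only reaches 10(W), which is W → L
n=12: reaches L-position 4 → W
n=13: only reaches 12(W), which is W → L
n=14: reaches L-position 7 → W
n=15: only reaches 5(W), 10(W), 12(W), 14(W), all W → L
n=16: reaches L-position 15 → W
From 16 Maya can move to 15, reaching an L position.

Maya wins.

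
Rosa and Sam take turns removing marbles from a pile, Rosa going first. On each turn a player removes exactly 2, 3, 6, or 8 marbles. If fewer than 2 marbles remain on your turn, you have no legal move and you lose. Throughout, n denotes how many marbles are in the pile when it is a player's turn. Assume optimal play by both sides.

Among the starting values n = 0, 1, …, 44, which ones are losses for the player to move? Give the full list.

Label each position W (a win for the player to move) or L (a loss). A position with no legal move is L; any other position is W exactly when some move reaches an L, and L when every move reaches a W.
n=0: no move → L
n=1: no move → L
n=2: reaches L-position 0 → W
n=3: reaches L-position 1 → W
n=4: reaches L-position 1 → W
n=5: only reaches 3(W), 2(W), all W → L
n=6: reaches L-position 0 → W
n=7: reaches L-position 5 → W
n=8: reaches L-position 5 → W
n=9: reaches L-position 1 → W
n=10: only reaches 8(W), 7(W), 4(W), 2(W), all W → L
n=11: reaches L-position 5 → W
n=12: reaches L-position 10 → W
n=13: reaches L-position 10 → W
n=14: only reaches 12(W), 11(W), 8(W), 6(W), all W → L
n=15: only reaches 13(W), 12(W), 9(W), 7(W), all W → L
n=16: reaches L-position 14 → W
n=17: reaches L-position 15 → W
n=18: reaches L-position 15 → W
n=19: only reaches 17(W), 16(W), 13(W), 11(W), all W → L
n=20: reaches L-position 14 → W
n=21: reaches L-position 19 → W
n=22: reaches L-position 19 → W
n=23: reaches L-position 15 → W
n=24: only reaches 22(W), 21(W), 18(W), 16(W), all W → L
n=25: reaches L-position 19 → W
n=26: reaches L-position 24 → W
n=27: reaches L-position 24 → W
n=28: only reaches 26(W), 25(W), 22(W), 20(W), all W → L
n=29: only reaches 27(W), 26(W), 23(W), 21(W), all W → L
n=30: reaches L-position 28 → W
n=31: reaches L-position 29 → W
n=32: reaches L-position 29 → W
n=33: only reaches 31(W), 30(W), 27(W), 25(W), all W → L
n=34: reaches L-position 28 → W
n=35: reaches L-position 33 → W
n=36: reaches L-position 33 → W
n=37: reaches L-position 29 → W
n=38: only reaches 36(W), 35(W), 32(W), 30(W), all W → L
n=39: reaches L-position 33 → W
n=40: reaches L-position 38 → W
n=41: reaches L-position 38 → W
n=42: only reaches 40(W), 39(W), 36(W), 34(W), all W → L
n=43: only reaches 41(W), 40(W), 37(W), 35(W), all W → L
n=44: reaches L-position 42 → W
The losing starting values of n are exactly the entries labelled L in this table (14 of them).

0, 1, 5, 10, 14, 15, 19, 24, 28, 29, 33, 38, 42, 43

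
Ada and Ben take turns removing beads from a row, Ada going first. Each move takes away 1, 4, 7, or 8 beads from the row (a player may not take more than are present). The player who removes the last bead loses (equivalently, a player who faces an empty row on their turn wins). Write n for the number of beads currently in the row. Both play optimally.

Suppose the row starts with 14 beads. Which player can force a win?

Positions with no move are W. A position that does have a move is losing for the player to move precisely when every available move leads to a winning position for the opponent. Fill in the labels:
n=0: no move; the opponent has just taken the last bead and therefore loses → W
n=1: →0(W) only, which is W, so L
n=2: →1(L), so W
n=3: →2(W) only, which is W, so L
n=4: →3(L), so W
n=5: →1(L), so W
n=6: →5(W), 2(W) — all W, so L
n=7: →6(L), so W
n=8: →1(L), so W
n=9: →1(L), so W
n=10: →6(L), so W
n=11: →3(L), so W
n=12: →11(W), 8(W), 5(W), 4(W) — all W, so L
n=13: →12(L), so W
n=14: →6(L), so W
From 14 Ada can remove 8, leaving 6, reaching an L position.

Ada wins.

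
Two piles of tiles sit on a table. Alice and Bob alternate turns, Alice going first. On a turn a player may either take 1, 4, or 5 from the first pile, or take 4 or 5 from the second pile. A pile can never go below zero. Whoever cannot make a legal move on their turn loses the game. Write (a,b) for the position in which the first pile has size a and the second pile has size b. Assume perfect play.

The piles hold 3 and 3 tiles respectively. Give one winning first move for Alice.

Work bottom-up. With no move the player to move loses. Otherwise the position is W if at least one move leads to an L position for the opponent, and L if every move leads to a W.
No move ever increases a pile, so every position that can arise here has a ≤ 3 and b ≤ 3; it is enough to label the cells with 0 ≤ a ≤ 3 and 0 ≤ b ≤ 3.
Every move lowers a or b (never raises either), so fill the grid row by row in increasing a, and left to right within a row: each cell's successors are then already labelled.
      b=0  b=1  b=2  b=3
a=0:    L    L    L    L
a=1:    W    W    W    W
a=2:    L    L    L    L
a=3:    W    W    W    W
Cells with no legal move (terminal, hence L): (0,0), (0,1), (0,2), (0,3).
The remaining L cells, each justified by listing all of its moves:
(2,0): the only move is to (1,0)(W), a W ⇒ L
(2,1): the only move is to (1,1)(W), a W ⇒ L
(2,2): the only move is to (1,2)(W), a W ⇒ L
(2,3): the only move is to (1,3)(W), a W ⇒ L
Every other cell has at least one move into one of the L cells above, so it is W.
From (3,3), the L positions reachable in one move are: (2,3).

Move to (2,3).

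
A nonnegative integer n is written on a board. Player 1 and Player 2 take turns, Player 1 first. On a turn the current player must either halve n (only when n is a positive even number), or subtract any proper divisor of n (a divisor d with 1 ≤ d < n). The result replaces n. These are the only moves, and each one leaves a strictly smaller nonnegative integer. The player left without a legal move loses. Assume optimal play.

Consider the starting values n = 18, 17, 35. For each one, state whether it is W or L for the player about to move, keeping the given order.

18: W, 17: L, 35: L

Compute win/loss labels from the base case upward. A position with no move is L. Any other position is W if it can reach an L in one move, else L.
n=0: no move → L
n=1: no move → L
n=2: →1(L), so W
n=3: →2(W) only, which is W, so L
n=4: →3(L), so W
n=5: →4(W) only, which is W, so L
n=6: →3(L), so W
n=7: →6(W) only, which is W, so L
n=8: →7(L), so W
n=9: →6(W), 8(W) — all W, so L
n=10: →5(L), so W
n=11: →10(W) only, which is W, so L
n=12: →9(L), so W
n=13: →12(W) only, which is W, so L
n=14: →7(L), so W
n=15: →10(W), 12(W), 14(W) — all W, so L
n=16: →15(L), so W
n=17: →16(W) only, which is W, so L
n=18: →9(L), so W
n=19: →18(W) only, which is W, so L
n=20: →15(L), so W
n=21: →14(W), 18(W), 20(W) — all W, so L
n=22: →11(L), so W
n=23: →22(W) only, which is W, so L
n=24: →21(L), so W
n=25: →20(W), 24(W) — all W, so L
n=26: →13(L), so W
n=27: →18(W), 24(W), 26(W) — all W, so L
n=28: →21(L), so W
n=29: →28(W) only, which is W, so L
n=30: →15(L), so W
n=31: →30(W) only, which is W, so L
n=32: →31(L), so W
n=33: →22(W), 30(W), 32(W) — all W, so L
n=34: →17(L), so W
n=35: →28(W), 30(W), 34(W) — all W, so L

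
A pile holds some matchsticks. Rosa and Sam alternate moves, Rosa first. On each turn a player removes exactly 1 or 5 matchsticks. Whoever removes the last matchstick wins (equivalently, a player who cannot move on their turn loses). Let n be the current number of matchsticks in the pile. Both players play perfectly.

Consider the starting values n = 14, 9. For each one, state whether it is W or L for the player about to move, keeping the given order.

Work bottom-up. With no move the player to move loses. Otherwise the position is W if at least one move leads to an L position for the opponent, and L if every move leads to a W.
n=0: no move → L
n=1: W (go to 0, an L position)
n=2: L (sole option 1(W) is W)
n=3: W (go to 2, an L position)
n=4: L (sole option 3(W) is W)
n=5: W (go to 4, an L position)
n=6: L (options 5(W), 1(W) are all W)
n=7: W (go to 6, an L position)
n=8: L (options 7(W), 3(W) are all W)
n=9: W (go to 8, an L position)
n=10: L (options 9(W), 5(W) are all W)
n=11: W (go to 10, an L position)
n=12: L (options 11(W), 7(W) are all W)
n=13: W (go to 12, an L position)
n=14: L (options 13(W), 9(W) are all W)

14: L, 9: W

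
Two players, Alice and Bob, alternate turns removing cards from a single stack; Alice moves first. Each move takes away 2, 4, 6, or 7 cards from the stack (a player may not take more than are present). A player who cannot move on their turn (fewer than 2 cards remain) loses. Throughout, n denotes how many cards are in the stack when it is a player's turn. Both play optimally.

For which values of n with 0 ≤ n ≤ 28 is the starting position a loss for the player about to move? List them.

Positions with no move are L. A position that does have a move is losing for the player to move precisely when every available move leads to a winning position for the opponent. Fill in the labels:
n=0: no move → L
n=1: no move → L
n=2: →0(L), so W
n=3: →1(L), so W
n=4: →0(L), so W
n=5: →1(L), so W
n=6: →0(L), so W
n=7: →1(L), so W
n=8: →1(L), so W
n=9: →7(W), 5(W), 3(W), 2(W) — all W, so L
n=10: →8(W), 6(W), 4(W), 3(W) — all W, so L
n=11: →9(L), so W
n=12: →10(L), so W
n=13: →9(L), so W
n=14: →10(L), so W
n=15: →9(L), so W
n=16: →10(L), so W
n=17: →10(L), so W
n=18: →16(W), 14(W), 12(W), 11(W) — all W, so L
n=19: →17(W), 15(W), 13(W), 12(W) — all W, so L
n=20: →18(L), so W
n=21: →19(L), so W
n=22: →18(L), so W
n=23: →19(L), so W
n=24: →18(L), so W
n=25: →19(L), so W
n=26: →19(L), so W
n=27: →25(W), 23(W), 21(W), 20(W) — all W, so L
n=28: →26(W), 24(W), 22(W), 21(W) — all W, so L
Reading off the rows marked L gives the requested list; there are 8 such values of n.

0, 1, 9, 10, 18, 19, 27, 28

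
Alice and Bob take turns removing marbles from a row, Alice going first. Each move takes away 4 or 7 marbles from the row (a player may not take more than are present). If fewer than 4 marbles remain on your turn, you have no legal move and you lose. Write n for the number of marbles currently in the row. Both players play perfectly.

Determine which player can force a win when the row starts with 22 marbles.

Bob wins.

Use the standard recursion: the mover loses at a terminal position; elsewhere, the mover wins exactly when some move hands the opponent an L position.
n=0: no move → L
n=1: no move → L
n=2: no move → L
n=3: no move → L
n=4: W (go to 0, an L position)
n=5: W (go to 1, an L position)
n=6: W (go to 2, an L position)
n=7: W (go to 3, an L position)
n=8: W (go to 1, an L position)
n=9: W (go to 2, an L position)
n=10: W (go to 3, an L position)
n=11: L (options 7(W), 4(W) are all W)
n=12: L (options 8(W), 5(W) are all W)
n=13: L (options 9(W), 6(W) are all W)
n=14: L (options 10(W), 7(W) are all W)
n=15: W (go to 11, an L position)
n=16: W (go to 12, an L position)
n=17: W (go to 13, an L position)
n=18: W (go to 14, an L position)
n=19: W (go to 12, an L position)
n=20: W (go to 13, an L position)
n=21: W (go to 14, an L position)
n=22: L (options 18(W), 15(W) are all W)
The starting position 22 is L: whatever Alice does, the opponent receives a W position.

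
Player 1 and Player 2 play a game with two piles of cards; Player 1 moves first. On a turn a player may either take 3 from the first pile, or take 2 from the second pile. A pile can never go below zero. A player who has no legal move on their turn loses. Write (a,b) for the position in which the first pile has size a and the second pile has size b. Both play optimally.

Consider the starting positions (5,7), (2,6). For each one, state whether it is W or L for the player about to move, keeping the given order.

(5,7): L, (2,6): W

Label each position W (a win for the player to move) or L (a loss). A position with no legal move is L; any other position is W exactly when some move reaches an L, and L when every move reaches a W.
No move ever increases a pile, so every position that can arise here has a ≤ 5 and b ≤ 7; it is enough to label the cells with 0 ≤ a ≤ 5 and 0 ≤ b ≤ 7.
Every move lowers a or b (never raises either), so fill the grid row by row in increasing a, and left to right within a row: each cell's successors are then already labelled.
      b=0  b=1  b=2  b=3  b=4  b=5  b=6  b=7
a=0:    L    L    W    W    L    L    W    W
a=1:    L    L    W    W    L    L    W    W
a=2:    L    L    W    W    L    L    W    W
a=3:    W    W    L    L    W    W    L    L
a=4:    W    W    L    L    W    W    L    L
a=5:    W    W    L    L    W    W    L    L
Cells with no legal move (terminal, hence L): (0,0), (0,1), (1,0), (1,1), (2,0), (2,1).
The remaining L cells, each justified by listing all of its moves:
(0,4): →(0,2)(W) only, which is W, so L
(0,5): →(0,3)(W) only, which is W, so L
(1,4): →(1,2)(W) only, which is W, so L
(1,5): →(1,3)(W) only, which is W, so L
(2,4): →(2,2)(W) only, which is W, so L
(2,5): →(2,3)(W) only, which is W, so L
(3,2): →(0,2)(W), (3,0)(W) — all W, so L
(3,3): →(0,3)(W), (3,1)(W) — all W, so L
(3,6): →(0,6)(W), (3,4)(W) — all W, so L
(3,7): →(0,7)(W), (3,5)(W) — all W, so L
(4,2): →(1,2)(W), (4,0)(W) — all W, so L
(4,3): →(1,3)(W), (4,1)(W) — all W, so L
(4,6): →(1,6)(W), (4,4)(W) — all W, so L
(4,7): →(1,7)(W), (4,5)(W) — all W, so L
(5,2): →(2,2)(W), (5,0)(W) — all W, so L
(5,3): →(2,3)(W), (5,1)(W) — all W, so L
(5,6): →(2,6)(W), (5,4)(W) — all W, so L
(5,7): →(2,7)(W), (5,5)(W) — all W, so L
Every other cell has at least one move into one of the L cells above, so it is W.
(5,7): one of the L cells justified above, so L
(2,6): the move to (2,4) reaches an L cell, so W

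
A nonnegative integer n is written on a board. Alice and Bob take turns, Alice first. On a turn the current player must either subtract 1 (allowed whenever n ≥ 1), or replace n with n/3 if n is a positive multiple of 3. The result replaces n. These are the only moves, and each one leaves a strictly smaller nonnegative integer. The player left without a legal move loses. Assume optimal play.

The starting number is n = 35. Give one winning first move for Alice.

Build the W/L table. Terminal = L. A non-terminal position is W if it has a move to some L; otherwise it is L.
n=0: no move → L
n=1: reaches L-position 0 → W
n=2: only reaches 1(W), which is W → L
n=3: reaches L-position 2 → W
n=4: only reaches 3(W), which is W → L
n=5: reaches L-position 4 → W
n=6: reaches L-position 2 → W
n=7: only reaches 6(W), which is W → L
n=8: reaches L-position 7 → W
n=9: only reaches 3(W), 8(W), all W → L
n=10: reaches L-position 9 → W
n=11: only reaches 10(W), which is W → L
n=12: reaches L-position 4 → W
n=13: only reaches 12(W), which is W → L
n=14: reaches L-position 13 → W
n=15: only reaches 5(W), 14(W), all W → L
n=16: reaches L-position 15 → W
n=17: only reaches 16(W), which is W → L
n=18: reaches L-position 17 → W
n=19: only reaches 18(W), which is W → L
n=20: reaches L-position 19 → W
n=21: reaches L-position 7 → W
n=22: only reaches 21(W), which is W → L
n=23: reaches L-position 22 → W
n=24: only reaches 8(W), 23(W), all W → L
n=25: reaches L-position 24 → W
n=26: only reaches 25(W), which is W → L
n=27: reaches L-position 9 → W
n=28: only reaches 27(W), which is W → L
n=29: reaches L-position 28 → W
n=30: only reaches 10(W), 29(W), all W → L
n=31: reaches L-position 30 → W
n=32: only reaches 31(W), which is W → L
n=33: reaches L-position 11 → W
n=34: only reaches 33(W), which is W → L
n=35: reaches L-position 34 → W
From 35, the L positions reachable in one move are: 34.

Move to 34.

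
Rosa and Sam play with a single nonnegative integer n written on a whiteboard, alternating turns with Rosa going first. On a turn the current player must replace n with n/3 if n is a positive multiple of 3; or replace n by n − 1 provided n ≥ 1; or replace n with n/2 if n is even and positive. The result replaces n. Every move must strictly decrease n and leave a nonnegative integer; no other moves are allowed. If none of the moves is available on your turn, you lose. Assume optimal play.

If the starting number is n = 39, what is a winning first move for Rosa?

Positions with no move are L. A position that does have a move is losing for the player to move precisely when every available move leads to a winning position for the opponent. Fill in the labels:
n=0: no move → L
n=1: →0(L), so W
n=2: →1(W) only, which is W, so L
n=3: →2(L), so W
n=4: →2(L), so W
n=5: →4(W) only, which is W, so L
n=6: →2(L), so W
n=7: →6(W) only, which is W, so L
n=8: →7(L), so W
n=9: →3(W), 8(W) — all W, so L
n=10: →5(L), so W
n=11: →10(W) only, which is W, so L
n=12: →11(L), so W
n=13: →12(W) only, which is W, so L
n=14: →7(L), so W
n=15: →5(L), so W
n=16: →8(W), 15(W) — all W, so L
n=17: →16(L), so W
n=18: →9(L), so W
n=19: →18(W) only, which is W, so L
n=20: →19(L), so W
n=21: →7(L), so W
n=22: →11(L), so W
n=23: →22(W) only, which is W, so L
n=24: →23(L), so W
n=25: →24(W) only, which is W, so L
n=26: →13(L), so W
n=27: →9(L), so W
n=28: →14(W), 27(W) — all W, so L
n=29: →28(L), so W
n=30: →10(W), 15(W), 29(W) — all W, so L
n=31: →30(L), so W
n=32: →16(L), so W
n=33: →11(L), so W
n=34: →17(W), 33(W) — all W, so L
n=35: →34(L), so W
n=36: →12(W), 18(W), 35(W) — all W, so L
n=37: →36(L), so W
n=38: →19(L), so W
n=39: →13(L), so W
From 39, the L positions reachable in one move are: 13.

Move to 13.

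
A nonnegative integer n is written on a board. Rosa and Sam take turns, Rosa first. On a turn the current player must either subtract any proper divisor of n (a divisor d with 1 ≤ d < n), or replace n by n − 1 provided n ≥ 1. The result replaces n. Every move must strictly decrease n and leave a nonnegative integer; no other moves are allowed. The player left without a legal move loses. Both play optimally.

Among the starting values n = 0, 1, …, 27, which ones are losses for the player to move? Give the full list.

Use the standard recursion: the mover loses at a terminal position; elsewhere, the mover wins exactly when some move hands the opponent an L position.
n=0: no move → L
n=1: →0(L), so W
n=2: →1(W) only, which is W, so L
n=3: →2(L), so W
n=4: →2(L), so W
n=5: →4(W) only, which is W, so L
n=6: →5(L), so W
n=7: →6(W) only, which is W, so L
n=8: →7(L), so W
n=9: →6(W), 8(W) — all W, so L
n=10: →5(L), so W
n=11: →10(W) only, which is W, so L
n=12: →9(L), so W
n=13: →12(W) only, which is W, so L
n=14: →7(L), so W
n=15: →10(W), 12(W), 14(W) — all W, so L
n=16: →15(L), so W
n=17: →16(W) only, which is W, so L
n=18: →9(L), so W
n=19: →18(W) only, which is W, so L
n=20: →15(L), so W
n=21: →14(W), 18(W), 20(W) — all W, so L
n=22: →11(L), so W
n=23: →22(W) only, which is W, so L
n=24: →21(L), so W
n=25: →20(W), 24(W) — all W, so L
n=26: →13(L), so W
n=27: →18(W), 24(W), 26(W) — all W, so L
Reading off the rows marked L gives the requested list; there are 14 such values of n.

0, 2, 5, 7, 9, 11, 13, 15, 17, 19, 21, 23, 25, 27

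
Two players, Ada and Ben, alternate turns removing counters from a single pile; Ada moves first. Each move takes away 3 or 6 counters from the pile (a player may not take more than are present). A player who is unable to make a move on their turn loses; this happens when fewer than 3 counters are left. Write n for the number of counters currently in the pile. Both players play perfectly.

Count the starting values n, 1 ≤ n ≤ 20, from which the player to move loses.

Positions with no move are L. A position that does have a move is losing for the player to move precisely when every available move leads to a winning position for the opponent. Fill in the labels:
n=0: no move → L
n=1: no move → L
n=2: no move → L
n=3: W (go to 0, an L position)
n=4: W (go to 1, an L position)
n=5: W (go to 2, an L position)
n=6: W (go to 0, an L position)
n=7: W (go to 1, an L position)
n=8: W (go to 2, an L position)
n=9: L (options 6(W), 3(W) are all W)
n=10: L (options 7(W), 4(W) are all W)
n=11: L (options 8(W), 5(W) are all W)
n=12: W (go to 9, an L position)
n=13: W (go to 10, an L position)
n=14: W (go to 11, an L position)
n=15: W (go to 9, an L position)
n=16: W (go to 10, an L position)
n=17: W (go to 11, an L position)
n=18: L (options 15(W), 12(W) are all W)
n=19: L (options 16(W), 13(W) are all W)
n=20: L (options 17(W), 14(W) are all W)
L entries with 1 ≤ n ≤ 20 (n=0 is outside the asked range and is not counted): n = 1, 2, 9, 10, 11, 18, 19, 20; that makes 8.

8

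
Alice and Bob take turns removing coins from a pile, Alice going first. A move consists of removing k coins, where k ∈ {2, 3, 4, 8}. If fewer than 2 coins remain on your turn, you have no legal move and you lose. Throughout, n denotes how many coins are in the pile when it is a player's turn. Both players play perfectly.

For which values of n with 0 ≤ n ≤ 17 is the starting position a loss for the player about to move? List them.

Classify positions by backward induction: terminal positions (no move available) are L. From any other position, the mover wins iff some move reaches an L.
n=0: no move → L
n=1: no move → L
n=2: can move to 0, which is L ⇒ W
n=3: can move to 1, which is L ⇒ W
n=4: can move to 1, which is L ⇒ W
n=5: can move to 1, which is L ⇒ W
n=6: moves to 4(W), 3(W), 2(W); every one is W ⇒ L
n=7: moves to 5(W), 4(W), 3(W); every one is W ⇒ L
n=8: can move to 6, which is L ⇒ W
n=9: can move to 7, which is L ⇒ W
n=10: can move to 7, which is L ⇒ W
n=11: can move to 7, which is L ⇒ W
n=12: moves to 10(W), 9(W), 8(W), 4(W); every one is W ⇒ L
n=13: moves to 11(W), 10(W), 9(W), 5(W); every one is W ⇒ L
n=14: can move to 12, which is L ⇒ W
n=15: can move to 13, which is L ⇒ W
n=16: can move to 13, which is L ⇒ W
n=17: can move to 13, which is L ⇒ W
Reading off the rows marked L gives the requested list; there are 6 such values of n.

0, 1, 6, 7, 12, 13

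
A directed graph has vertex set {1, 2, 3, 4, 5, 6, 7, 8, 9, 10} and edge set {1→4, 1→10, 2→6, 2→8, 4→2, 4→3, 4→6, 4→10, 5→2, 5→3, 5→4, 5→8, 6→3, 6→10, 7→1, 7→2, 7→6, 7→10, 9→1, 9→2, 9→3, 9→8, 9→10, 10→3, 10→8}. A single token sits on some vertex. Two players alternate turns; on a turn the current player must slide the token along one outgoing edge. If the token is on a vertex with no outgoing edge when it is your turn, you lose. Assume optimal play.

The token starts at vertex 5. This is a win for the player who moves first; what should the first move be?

Move to 8.

Use the standard recursion: the mover loses at a terminal position; elsewhere, the mover wins exactly when some move hands the opponent an L position.
Every edge goes from a vertex to one that appears earlier in the order 3, 8, 10, 6, 2, 4, 1, 5, 7, 9, so processing vertices in that order labels each vertex after all of its successors.
3: no outgoing edge → L
8: no outgoing edge → L
10: reaches L-position 8 → W
6: reaches L-position 3 → W
2: reaches L-position 8 → W
4: reaches L-position 3 → W
1: only reaches 4(W), 10(W), all W → L
5: reaches L-position 8 → W
7: reaches L-position 1 → W
9: reaches L-position 1 → W
From 5, the L positions reachable in one move are: 8, 3. Any move reaching one of these is winning.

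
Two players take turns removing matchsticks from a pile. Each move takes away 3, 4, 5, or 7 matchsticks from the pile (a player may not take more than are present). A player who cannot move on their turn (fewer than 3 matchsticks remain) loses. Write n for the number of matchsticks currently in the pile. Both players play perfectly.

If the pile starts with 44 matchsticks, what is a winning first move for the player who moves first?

Build the W/L table. Terminal = L. A non-terminal position is W if it has a move to some L; otherwise it is L.
n=0: no move → L
n=1: no move → L
n=2: no move → L
n=3: reaches L-position 0 → W
n=4: reaches L-position 1 → W
n=5: reaches L-position 2 → W
n=6: reaches L-position 2 → W
n=7: reaches L-position 2 → W
n=8: reaches L-position 1 → W
n=9: reaches L-position 2 → W
n=10: only reaches 7(W), 6(W), 5(W), 3(W), all W → L
n=11: only reaches 8(W), 7(W), 6(W), 4(W), all W → L
n=12: only reaches 9(W), 8(W), 7(W), 5(W), all W → L
n=13: reaches L-position 10 → W
n=14: reaches L-position 11 → W
n=15: reaches L-position 12 → W
n=16: reaches L-position 12 → W
n=17: reaches L-position 12 → W
n=18: reaches L-position 11 → W
n=19: reaches L-position 12 → W
n=20: only reaches 17(W), 16(W), 15(W), 13(W), all W → L
n=21: only reaches 18(W), 17(W), 16(W), 14(W), all W → L
n=22: only reaches 19(W), 18(W), 17(W), 15(W), all W → L
n=23: reaches L-position 20 → W
n=24: reaches L-position 21 → W
n=25: reaches L-position 22 → W
n=26: reaches L-position 22 → W
n=27: reaches L-position 22 → W
n=28: reaches L-position 21 → W
n=29: reaches L-position 22 → W
n=30: only reaches 27(W), 26(W), 25(W), 23(W), all W → L
n=31: only reaches 28(W), 27(W), 26(W), 24(W), all W → L
n=32: only reaches 29(W), 28(W), 27(W), 25(W), all W → L
n=33: reaches L-position 30 → W
n=34: reaches L-position 31 → W
n=35: reaches L-position 32 → W
n=36: reaches L-position 32 → W
n=37: reaches L-position 32 → W
n=38: reaches L-position 31 → W
n=39: reaches L-position 32 → W
n=40: only reaches 37(W), 36(W), 35(W), 33(W), all W → L
n=41: only reaches 38(W), 37(W), 36(W), 34(W), all W → L
n=42: only reaches 39(W), 38(W), 37(W), 35(W), all W → L
n=43: reaches L-position 40 → W
n=44: reaches L-position 41 → W
From 44, the L positions reachable in one move are: 41, 40. Any move reaching one of these is winning.

Remove 3, leaving 41.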